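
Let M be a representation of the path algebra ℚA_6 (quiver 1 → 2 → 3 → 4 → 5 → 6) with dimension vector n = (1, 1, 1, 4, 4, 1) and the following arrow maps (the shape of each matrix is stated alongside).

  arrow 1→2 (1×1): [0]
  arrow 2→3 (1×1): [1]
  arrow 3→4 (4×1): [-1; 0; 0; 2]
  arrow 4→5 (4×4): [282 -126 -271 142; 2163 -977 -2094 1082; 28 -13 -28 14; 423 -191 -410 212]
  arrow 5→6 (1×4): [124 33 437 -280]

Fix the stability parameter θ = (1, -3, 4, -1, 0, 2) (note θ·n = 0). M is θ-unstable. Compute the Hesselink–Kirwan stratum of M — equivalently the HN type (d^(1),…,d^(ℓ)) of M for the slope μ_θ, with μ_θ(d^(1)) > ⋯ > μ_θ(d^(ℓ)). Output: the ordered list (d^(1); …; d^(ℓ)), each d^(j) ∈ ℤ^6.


Via rank(M_{q-1}∘⋯∘M_p): M ≅ I[1,1], I[2,6], I[4,5]^3.
μ_θ-semistable layers: μ^(1)=2; μ^(2)=1; μ^(3)=0; μ^(4)=-1; μ^(5)=-3

((0, 0, 0, 0, 0, 1); (1, 0, 1, 1, 1, 0); (0, 0, 0, 0, 3, 0); (0, 0, 0, 3, 0, 0); (0, 1, 0, 0, 0, 0))


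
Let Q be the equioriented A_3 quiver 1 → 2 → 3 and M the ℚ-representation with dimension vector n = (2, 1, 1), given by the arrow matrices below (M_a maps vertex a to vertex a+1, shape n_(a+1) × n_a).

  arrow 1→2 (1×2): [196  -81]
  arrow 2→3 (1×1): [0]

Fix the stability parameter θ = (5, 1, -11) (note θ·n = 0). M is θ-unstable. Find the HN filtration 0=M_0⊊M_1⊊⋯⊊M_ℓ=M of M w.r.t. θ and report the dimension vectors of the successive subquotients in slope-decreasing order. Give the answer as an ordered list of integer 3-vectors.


Via rank(M_{q-1}∘⋯∘M_p): M ≅ I[1,1], I[1,2], I[3,3].
μ_θ-semistable layers: μ^(1)=5; μ^(2)=3; μ^(3)=-11

((1, 0, 0); (1, 1, 0); (0, 0, 1))


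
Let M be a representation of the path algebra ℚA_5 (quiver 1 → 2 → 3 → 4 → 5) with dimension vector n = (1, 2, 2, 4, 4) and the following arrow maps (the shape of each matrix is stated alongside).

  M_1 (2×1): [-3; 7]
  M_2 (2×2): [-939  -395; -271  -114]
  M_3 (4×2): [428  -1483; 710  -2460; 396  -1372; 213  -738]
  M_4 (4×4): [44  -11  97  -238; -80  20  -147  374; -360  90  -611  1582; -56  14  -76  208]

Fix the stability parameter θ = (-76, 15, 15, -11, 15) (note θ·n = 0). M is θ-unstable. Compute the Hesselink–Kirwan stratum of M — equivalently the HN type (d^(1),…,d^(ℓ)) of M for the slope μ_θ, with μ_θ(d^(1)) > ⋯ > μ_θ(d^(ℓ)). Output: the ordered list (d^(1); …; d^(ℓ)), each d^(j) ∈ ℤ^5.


Via rank(M_{q-1}∘⋯∘M_p): M ≅ I[1,4], I[2,5], I[4,4], I[4,5], I[5,5]^2.
μ_θ-semistable layers: μ^(1)=15; μ^(2)=19/3; μ^(3)=-11; μ^(4)=-76

((0, 0, 0, 0, 4); (0, 2, 2, 2, 0); (0, 0, 0, 2, 0); (1, 0, 0, 0, 0))


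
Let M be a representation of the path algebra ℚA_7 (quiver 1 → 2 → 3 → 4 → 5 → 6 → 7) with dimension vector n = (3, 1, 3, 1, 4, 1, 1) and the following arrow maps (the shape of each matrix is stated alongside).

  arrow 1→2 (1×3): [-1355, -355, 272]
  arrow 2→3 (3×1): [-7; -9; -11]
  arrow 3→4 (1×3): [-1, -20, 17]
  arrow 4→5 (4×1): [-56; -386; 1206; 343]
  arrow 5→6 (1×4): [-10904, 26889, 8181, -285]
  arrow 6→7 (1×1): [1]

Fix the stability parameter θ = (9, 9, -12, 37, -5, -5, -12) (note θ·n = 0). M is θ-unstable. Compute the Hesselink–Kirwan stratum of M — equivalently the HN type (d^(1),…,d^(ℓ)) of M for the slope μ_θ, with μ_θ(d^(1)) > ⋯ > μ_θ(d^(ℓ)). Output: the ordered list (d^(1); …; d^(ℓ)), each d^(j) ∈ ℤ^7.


Interval decomposition of M: I[1,1]^2, I[1,3], I[3,3], I[3,7], I[5,5]^3.
HN type (ℓ=5): μ^(1)=9; μ^(2)=15/4; μ^(3)=2; μ^(4)=-5; μ^(5)=-12

((2, 0, 0, 0, 0, 0, 0); (0, 0, 0, 1, 1, 1, 1); (1, 1, 1, 0, 0, 0, 0); (0, 0, 0, 0, 3, 0, 0); (0, 0, 2, 0, 0, 0, 0))


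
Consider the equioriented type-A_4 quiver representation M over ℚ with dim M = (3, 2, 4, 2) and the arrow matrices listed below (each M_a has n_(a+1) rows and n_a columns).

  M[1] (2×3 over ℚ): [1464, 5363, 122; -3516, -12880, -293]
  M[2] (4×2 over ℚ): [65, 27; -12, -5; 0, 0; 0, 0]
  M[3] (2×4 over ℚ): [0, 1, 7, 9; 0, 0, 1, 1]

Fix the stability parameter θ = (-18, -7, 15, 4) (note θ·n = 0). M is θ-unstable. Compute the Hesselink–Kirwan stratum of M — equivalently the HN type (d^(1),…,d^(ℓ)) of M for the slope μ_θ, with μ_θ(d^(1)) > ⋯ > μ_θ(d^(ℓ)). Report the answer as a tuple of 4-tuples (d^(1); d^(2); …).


Interval decomposition of M: I[1,1], I[1,3], I[1,4], I[3,3], I[3,4].
HN type (ℓ=4): μ^(1)=15; μ^(2)=19/2; μ^(3)=-7; μ^(4)=-18

((0, 0, 2, 0); (0, 0, 2, 2); (0, 2, 0, 0); (3, 0, 0, 0))


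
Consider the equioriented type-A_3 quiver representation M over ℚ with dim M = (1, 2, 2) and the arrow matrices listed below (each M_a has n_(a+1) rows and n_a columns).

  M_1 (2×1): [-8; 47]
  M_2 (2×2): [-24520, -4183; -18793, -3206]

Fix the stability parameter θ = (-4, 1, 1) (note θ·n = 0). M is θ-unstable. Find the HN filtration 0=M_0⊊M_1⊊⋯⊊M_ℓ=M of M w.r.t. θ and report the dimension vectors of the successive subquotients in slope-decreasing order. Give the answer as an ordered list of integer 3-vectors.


Via rank(M_{q-1}∘⋯∘M_p): M ≅ I[1,3], I[2,3].
μ_θ-semistable layers: μ^(1)=1; μ^(2)=-4

((0, 2, 2); (1, 0, 0))


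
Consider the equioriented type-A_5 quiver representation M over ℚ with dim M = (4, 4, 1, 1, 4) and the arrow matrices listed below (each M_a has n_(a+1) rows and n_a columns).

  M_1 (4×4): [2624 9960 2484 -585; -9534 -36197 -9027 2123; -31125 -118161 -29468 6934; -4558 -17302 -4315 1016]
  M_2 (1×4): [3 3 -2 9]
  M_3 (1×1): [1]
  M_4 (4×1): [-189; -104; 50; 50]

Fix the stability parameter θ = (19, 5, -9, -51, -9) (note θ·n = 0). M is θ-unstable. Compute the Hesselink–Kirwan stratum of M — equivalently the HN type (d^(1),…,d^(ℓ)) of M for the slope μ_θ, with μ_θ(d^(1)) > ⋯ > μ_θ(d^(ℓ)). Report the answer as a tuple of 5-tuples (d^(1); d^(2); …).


Interval decomposition of M: I[1,2]^3, I[1,5], I[5,5]^3.
HN type (ℓ=2): μ^(1)=12; μ^(2)=-9

((3, 3, 0, 0, 0); (1, 1, 1, 1, 4))


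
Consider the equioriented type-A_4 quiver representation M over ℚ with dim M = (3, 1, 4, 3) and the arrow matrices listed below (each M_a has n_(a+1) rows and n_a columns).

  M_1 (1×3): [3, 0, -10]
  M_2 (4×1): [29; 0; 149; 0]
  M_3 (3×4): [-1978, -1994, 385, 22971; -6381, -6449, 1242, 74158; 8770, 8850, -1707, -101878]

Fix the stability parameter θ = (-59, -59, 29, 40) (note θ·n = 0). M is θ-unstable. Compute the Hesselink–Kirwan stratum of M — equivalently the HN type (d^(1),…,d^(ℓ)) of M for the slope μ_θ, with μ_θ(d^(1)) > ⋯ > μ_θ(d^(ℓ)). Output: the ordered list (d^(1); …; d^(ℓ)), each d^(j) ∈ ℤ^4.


Interval decomposition of M: I[1,1]^2, I[1,4], I[3,3], I[3,4]^2.
HN type (ℓ=3): μ^(1)=40; μ^(2)=29; μ^(3)=-59

((0, 0, 0, 3); (0, 0, 4, 0); (3, 1, 0, 0))


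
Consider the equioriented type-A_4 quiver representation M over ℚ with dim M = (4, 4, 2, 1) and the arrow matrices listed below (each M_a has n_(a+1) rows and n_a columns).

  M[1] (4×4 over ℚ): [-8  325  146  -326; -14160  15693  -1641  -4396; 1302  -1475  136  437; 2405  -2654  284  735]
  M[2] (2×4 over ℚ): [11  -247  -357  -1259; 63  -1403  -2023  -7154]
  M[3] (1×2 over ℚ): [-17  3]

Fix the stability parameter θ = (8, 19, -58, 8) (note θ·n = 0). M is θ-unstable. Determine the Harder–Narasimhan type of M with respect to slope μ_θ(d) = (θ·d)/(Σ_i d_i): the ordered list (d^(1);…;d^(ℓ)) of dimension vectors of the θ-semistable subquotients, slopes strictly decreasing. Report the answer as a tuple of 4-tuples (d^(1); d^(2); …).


Interval decomposition of M: I[1,2]^2, I[1,3], I[1,4].
HN type (ℓ=3): μ^(1)=19; μ^(2)=8; μ^(3)=-31/3

((0, 2, 0, 0); (2, 0, 0, 1); (2, 2, 2, 0))


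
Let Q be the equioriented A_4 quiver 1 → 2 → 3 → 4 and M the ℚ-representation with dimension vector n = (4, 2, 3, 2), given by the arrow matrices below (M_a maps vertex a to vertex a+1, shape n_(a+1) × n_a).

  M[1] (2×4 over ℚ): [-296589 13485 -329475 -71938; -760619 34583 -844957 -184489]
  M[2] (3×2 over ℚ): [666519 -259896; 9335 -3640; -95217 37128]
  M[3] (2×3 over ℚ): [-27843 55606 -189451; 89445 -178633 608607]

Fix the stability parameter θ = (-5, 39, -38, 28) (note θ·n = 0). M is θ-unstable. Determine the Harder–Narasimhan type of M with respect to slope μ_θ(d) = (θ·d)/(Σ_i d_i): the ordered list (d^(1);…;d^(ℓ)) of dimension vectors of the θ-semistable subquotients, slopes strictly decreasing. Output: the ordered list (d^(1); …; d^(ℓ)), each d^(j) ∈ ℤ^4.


Via rank(M_{q-1}∘⋯∘M_p): M ≅ I[1,1]^2, I[1,2], I[1,4], I[3,3], I[3,4].
μ_θ-semistable layers: μ^(1)=39; μ^(2)=28; μ^(3)=1/2; μ^(4)=-5; μ^(5)=-38

((0, 1, 0, 0); (0, 0, 0, 2); (0, 1, 1, 0); (4, 0, 0, 0); (0, 0, 2, 0))


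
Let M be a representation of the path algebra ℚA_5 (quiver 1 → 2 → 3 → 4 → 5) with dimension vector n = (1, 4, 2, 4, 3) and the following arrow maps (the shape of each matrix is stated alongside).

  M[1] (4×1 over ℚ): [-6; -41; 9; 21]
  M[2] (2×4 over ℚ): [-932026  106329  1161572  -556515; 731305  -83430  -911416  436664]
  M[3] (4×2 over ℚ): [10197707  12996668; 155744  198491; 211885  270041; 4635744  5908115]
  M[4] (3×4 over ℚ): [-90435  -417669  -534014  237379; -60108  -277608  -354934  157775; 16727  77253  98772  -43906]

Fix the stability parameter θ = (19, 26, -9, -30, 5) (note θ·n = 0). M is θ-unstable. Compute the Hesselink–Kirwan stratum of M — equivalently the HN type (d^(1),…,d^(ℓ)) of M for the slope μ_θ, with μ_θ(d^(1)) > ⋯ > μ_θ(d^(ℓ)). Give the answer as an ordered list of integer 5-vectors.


Via rank(M_{q-1}∘⋯∘M_p): M ≅ I[1,2], I[2,2], I[2,5]^2, I[4,4]^2, I[5,5].
μ_θ-semistable layers: μ^(1)=26; μ^(2)=19; μ^(3)=5; μ^(4)=-13/3; μ^(5)=-30

((0, 2, 0, 0, 0); (1, 0, 0, 0, 0); (0, 0, 0, 0, 3); (0, 2, 2, 2, 0); (0, 0, 0, 2, 0))


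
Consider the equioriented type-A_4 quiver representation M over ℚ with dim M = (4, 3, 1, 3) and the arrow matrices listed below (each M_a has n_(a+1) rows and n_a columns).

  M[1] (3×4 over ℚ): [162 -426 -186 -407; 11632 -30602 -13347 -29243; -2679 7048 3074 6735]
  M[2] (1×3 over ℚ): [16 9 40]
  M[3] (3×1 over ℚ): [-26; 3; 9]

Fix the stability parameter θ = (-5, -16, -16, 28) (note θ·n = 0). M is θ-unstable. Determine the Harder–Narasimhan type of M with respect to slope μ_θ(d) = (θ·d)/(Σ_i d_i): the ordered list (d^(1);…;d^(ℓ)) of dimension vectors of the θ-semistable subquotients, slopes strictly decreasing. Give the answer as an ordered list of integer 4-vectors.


Via rank(M_{q-1}∘⋯∘M_p): M ≅ I[1,1], I[1,2]^2, I[1,4], I[4,4]^2.
μ_θ-semistable layers: μ^(1)=28; μ^(2)=-5; μ^(3)=-21/2; μ^(4)=-37/3

((0, 0, 0, 3); (1, 0, 0, 0); (2, 2, 0, 0); (1, 1, 1, 0))


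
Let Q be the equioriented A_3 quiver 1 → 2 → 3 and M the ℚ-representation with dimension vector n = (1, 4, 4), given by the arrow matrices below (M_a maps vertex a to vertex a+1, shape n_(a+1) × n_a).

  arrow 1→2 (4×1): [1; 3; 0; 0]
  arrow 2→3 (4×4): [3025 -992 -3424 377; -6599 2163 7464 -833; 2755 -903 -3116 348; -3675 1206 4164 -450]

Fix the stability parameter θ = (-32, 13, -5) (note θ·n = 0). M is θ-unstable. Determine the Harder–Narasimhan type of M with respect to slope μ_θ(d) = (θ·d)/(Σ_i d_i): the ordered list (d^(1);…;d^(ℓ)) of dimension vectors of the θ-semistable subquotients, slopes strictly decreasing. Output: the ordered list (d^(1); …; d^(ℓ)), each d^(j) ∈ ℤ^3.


Interval decomposition of M: I[1,3], I[2,2], I[2,3]^2, I[3,3].
HN type (ℓ=4): μ^(1)=13; μ^(2)=4; μ^(3)=-5; μ^(4)=-32

((0, 1, 0); (0, 3, 3); (0, 0, 1); (1, 0, 0))


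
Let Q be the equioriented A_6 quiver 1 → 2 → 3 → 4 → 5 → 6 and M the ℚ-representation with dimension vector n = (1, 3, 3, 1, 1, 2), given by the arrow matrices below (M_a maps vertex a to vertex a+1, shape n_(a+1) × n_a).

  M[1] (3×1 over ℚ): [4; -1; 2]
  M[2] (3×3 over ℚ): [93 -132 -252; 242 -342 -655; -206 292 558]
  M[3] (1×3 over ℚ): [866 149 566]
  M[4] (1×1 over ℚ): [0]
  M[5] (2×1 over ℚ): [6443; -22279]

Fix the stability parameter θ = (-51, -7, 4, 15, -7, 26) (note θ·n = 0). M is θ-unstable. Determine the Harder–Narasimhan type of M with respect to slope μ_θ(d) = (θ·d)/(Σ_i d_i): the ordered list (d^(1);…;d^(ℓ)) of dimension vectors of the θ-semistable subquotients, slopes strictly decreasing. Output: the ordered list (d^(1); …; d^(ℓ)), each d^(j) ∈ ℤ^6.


Interval decomposition of M: I[1,2], I[2,3], I[2,4], I[3,3], I[5,6], I[6,6].
HN type (ℓ=5): μ^(1)=26; μ^(2)=15; μ^(3)=4; μ^(4)=-7; μ^(5)=-51

((0, 0, 0, 0, 0, 2); (0, 0, 0, 1, 0, 0); (0, 0, 3, 0, 0, 0); (0, 3, 0, 0, 1, 0); (1, 0, 0, 0, 0, 0))


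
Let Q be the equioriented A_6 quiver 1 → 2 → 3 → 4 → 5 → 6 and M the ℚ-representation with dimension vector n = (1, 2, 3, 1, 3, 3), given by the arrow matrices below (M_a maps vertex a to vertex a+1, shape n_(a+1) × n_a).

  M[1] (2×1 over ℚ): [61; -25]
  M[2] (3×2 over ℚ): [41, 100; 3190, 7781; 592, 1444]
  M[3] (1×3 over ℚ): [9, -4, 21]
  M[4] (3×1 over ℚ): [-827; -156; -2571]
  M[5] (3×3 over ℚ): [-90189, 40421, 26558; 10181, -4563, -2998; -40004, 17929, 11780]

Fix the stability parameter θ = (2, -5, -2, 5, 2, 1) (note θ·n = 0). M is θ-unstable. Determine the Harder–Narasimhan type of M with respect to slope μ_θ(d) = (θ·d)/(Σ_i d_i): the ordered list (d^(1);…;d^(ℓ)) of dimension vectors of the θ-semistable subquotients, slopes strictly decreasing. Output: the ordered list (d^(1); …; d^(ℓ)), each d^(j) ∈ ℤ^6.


Interval decomposition of M: I[1,6], I[2,3], I[3,3], I[5,5], I[5,6], I[6,6].
HN type (ℓ=7): μ^(1)=8/3; μ^(2)=2; μ^(3)=3/2; μ^(4)=1; μ^(5)=-5/3; μ^(6)=-2; μ^(7)=-5

((0, 0, 0, 1, 1, 1); (0, 0, 0, 0, 1, 0); (0, 0, 0, 0, 1, 1); (0, 0, 0, 0, 0, 1); (1, 1, 1, 0, 0, 0); (0, 0, 2, 0, 0, 0); (0, 1, 0, 0, 0, 0))


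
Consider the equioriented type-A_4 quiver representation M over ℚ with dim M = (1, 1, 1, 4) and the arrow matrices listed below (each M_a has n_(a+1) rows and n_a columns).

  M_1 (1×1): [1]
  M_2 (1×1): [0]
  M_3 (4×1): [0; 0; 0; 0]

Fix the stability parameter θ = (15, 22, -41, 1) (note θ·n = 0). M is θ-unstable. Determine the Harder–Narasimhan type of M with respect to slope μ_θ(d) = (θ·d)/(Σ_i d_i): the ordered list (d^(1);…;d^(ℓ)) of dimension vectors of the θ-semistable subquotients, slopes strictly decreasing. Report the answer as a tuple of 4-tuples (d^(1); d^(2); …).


Interval decomposition of M: I[1,2], I[3,3], I[4,4]^4.
HN type (ℓ=4): μ^(1)=22; μ^(2)=15; μ^(3)=1; μ^(4)=-41

((0, 1, 0, 0); (1, 0, 0, 0); (0, 0, 0, 4); (0, 0, 1, 0))


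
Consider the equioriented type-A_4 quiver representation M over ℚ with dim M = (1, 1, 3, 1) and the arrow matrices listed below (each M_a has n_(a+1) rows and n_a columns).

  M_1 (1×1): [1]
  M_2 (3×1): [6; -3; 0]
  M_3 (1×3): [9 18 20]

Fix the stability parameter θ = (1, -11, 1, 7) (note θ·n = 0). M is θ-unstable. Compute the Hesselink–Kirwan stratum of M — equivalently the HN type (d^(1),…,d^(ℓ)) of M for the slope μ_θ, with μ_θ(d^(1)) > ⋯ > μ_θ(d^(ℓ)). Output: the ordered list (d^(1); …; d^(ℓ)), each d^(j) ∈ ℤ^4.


Interval decomposition of M: I[1,3], I[3,3], I[3,4].
HN type (ℓ=3): μ^(1)=7; μ^(2)=1; μ^(3)=-5

((0, 0, 0, 1); (0, 0, 3, 0); (1, 1, 0, 0))


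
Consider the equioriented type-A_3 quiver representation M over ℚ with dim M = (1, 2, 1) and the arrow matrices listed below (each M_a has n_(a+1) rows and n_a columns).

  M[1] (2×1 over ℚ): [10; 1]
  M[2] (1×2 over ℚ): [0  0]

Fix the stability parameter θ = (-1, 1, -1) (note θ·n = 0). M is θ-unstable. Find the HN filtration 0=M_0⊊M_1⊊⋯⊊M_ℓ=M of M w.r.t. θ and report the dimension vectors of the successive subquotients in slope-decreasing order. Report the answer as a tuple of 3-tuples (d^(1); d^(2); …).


Interval decomposition of M: I[1,2], I[2,2], I[3,3].
HN type (ℓ=2): μ^(1)=1; μ^(2)=-1

((0, 2, 0); (1, 0, 1))


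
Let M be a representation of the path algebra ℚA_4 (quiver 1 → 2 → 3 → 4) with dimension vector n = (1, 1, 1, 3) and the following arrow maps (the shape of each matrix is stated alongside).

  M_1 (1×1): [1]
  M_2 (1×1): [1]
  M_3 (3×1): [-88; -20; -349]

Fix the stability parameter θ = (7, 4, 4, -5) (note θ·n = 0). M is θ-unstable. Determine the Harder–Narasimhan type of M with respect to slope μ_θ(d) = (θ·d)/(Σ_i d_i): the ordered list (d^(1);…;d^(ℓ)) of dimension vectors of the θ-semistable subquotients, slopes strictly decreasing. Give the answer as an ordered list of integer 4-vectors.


Barcode: M ≅ I[1,4], I[4,4]^2. HN layers by μ_θ (2 steps, strictly decreasing):
  μ^(1)=5/2; μ^(2)=-5

((1, 1, 1, 1); (0, 0, 0, 2))


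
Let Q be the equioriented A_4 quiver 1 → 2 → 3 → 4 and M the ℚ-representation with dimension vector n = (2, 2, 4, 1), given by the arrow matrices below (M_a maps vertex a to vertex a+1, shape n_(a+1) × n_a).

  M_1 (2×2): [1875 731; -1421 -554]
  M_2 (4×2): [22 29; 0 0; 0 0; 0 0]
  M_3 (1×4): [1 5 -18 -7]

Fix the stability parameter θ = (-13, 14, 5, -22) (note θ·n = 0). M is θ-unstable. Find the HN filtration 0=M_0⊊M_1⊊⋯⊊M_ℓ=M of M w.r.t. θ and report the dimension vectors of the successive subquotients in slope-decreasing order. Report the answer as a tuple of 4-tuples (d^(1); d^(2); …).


Barcode: M ≅ I[1,2], I[1,4], I[3,3]^3. HN layers by μ_θ (4 steps, strictly decreasing):
  μ^(1)=14; μ^(2)=5; μ^(3)=-1; μ^(4)=-13

((0, 1, 0, 0); (0, 0, 3, 0); (0, 1, 1, 1); (2, 0, 0, 0))


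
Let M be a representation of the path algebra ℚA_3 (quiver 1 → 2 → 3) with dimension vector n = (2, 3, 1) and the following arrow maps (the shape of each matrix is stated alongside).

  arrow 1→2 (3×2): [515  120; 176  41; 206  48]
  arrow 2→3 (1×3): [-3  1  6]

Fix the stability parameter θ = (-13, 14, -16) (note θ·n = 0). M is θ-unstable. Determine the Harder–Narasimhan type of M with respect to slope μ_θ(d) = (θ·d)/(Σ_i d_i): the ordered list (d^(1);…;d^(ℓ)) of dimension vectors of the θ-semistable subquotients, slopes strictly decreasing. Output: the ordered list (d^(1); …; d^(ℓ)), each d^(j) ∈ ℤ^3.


Via rank(M_{q-1}∘⋯∘M_p): M ≅ I[1,2], I[1,3], I[2,2].
μ_θ-semistable layers: μ^(1)=14; μ^(2)=-1; μ^(3)=-13

((0, 2, 0); (0, 1, 1); (2, 0, 0))


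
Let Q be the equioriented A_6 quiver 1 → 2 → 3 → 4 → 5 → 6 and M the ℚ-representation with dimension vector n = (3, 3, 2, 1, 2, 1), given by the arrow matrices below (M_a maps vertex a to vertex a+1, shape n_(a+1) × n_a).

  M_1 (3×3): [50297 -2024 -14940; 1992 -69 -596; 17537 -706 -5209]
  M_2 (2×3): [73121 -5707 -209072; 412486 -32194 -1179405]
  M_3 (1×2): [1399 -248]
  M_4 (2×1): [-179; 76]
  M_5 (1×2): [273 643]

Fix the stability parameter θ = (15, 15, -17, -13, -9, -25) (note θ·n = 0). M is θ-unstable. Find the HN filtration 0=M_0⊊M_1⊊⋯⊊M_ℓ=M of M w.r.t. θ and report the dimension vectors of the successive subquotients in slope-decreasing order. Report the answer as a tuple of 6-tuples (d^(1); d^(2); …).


Interval decomposition of M: I[1,2], I[1,3], I[1,6], I[5,5].
HN type (ℓ=4): μ^(1)=15; μ^(2)=13/3; μ^(3)=-17/3; μ^(4)=-9

((1, 1, 0, 0, 0, 0); (1, 1, 1, 0, 0, 0); (1, 1, 1, 1, 1, 1); (0, 0, 0, 0, 1, 0))


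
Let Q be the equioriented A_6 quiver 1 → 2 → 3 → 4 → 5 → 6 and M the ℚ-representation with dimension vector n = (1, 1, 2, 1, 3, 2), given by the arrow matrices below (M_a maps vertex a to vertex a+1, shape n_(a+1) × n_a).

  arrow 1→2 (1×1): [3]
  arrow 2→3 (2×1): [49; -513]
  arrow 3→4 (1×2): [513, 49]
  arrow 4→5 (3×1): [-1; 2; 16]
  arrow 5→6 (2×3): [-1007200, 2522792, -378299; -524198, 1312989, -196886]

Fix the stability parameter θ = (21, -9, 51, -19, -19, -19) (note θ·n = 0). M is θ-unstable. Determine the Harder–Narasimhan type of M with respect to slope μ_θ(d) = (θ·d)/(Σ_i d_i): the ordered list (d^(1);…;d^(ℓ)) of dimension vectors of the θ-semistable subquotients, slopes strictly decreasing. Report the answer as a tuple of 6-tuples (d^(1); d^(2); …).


Barcode: M ≅ I[1,3], I[3,5], I[5,6]^2. HN layers by μ_θ (4 steps, strictly decreasing):
  μ^(1)=51; μ^(2)=6; μ^(3)=13/3; μ^(4)=-19

((0, 0, 1, 0, 0, 0); (1, 1, 0, 0, 0, 0); (0, 0, 1, 1, 1, 0); (0, 0, 0, 0, 2, 2))


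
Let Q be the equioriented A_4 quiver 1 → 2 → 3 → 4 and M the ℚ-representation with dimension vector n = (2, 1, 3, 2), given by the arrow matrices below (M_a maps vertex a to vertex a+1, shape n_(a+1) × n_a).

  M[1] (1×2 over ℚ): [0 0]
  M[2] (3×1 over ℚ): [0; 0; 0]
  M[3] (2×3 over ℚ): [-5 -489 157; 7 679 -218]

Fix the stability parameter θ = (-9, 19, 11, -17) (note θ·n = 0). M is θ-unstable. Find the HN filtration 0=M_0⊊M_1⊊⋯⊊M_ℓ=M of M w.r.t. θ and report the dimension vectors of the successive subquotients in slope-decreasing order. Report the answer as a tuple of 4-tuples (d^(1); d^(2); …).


Barcode: M ≅ I[1,1]^2, I[2,2], I[3,3], I[3,4]^2. HN layers by μ_θ (4 steps, strictly decreasing):
  μ^(1)=19; μ^(2)=11; μ^(3)=-3; μ^(4)=-9

((0, 1, 0, 0); (0, 0, 1, 0); (0, 0, 2, 2); (2, 0, 0, 0))


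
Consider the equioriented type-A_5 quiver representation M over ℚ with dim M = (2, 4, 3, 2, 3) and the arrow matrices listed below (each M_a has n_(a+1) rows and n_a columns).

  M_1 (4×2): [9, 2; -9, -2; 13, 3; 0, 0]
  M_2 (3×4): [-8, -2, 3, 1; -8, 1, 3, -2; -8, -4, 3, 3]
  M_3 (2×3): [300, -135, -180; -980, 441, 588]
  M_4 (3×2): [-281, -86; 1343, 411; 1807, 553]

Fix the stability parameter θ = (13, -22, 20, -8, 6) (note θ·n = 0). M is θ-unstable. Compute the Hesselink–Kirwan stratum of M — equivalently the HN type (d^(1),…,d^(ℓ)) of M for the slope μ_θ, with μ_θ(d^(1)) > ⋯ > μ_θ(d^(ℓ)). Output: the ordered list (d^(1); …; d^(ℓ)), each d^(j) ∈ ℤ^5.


Interval decomposition of M: I[1,3], I[1,5], I[2,2]^2, I[3,3], I[4,5], I[5,5].
HN type (ℓ=5): μ^(1)=20; μ^(2)=6; μ^(3)=-9/2; μ^(4)=-8; μ^(5)=-22

((0, 0, 2, 0, 0); (0, 0, 1, 1, 3); (2, 2, 0, 0, 0); (0, 0, 0, 1, 0); (0, 2, 0, 0, 0))


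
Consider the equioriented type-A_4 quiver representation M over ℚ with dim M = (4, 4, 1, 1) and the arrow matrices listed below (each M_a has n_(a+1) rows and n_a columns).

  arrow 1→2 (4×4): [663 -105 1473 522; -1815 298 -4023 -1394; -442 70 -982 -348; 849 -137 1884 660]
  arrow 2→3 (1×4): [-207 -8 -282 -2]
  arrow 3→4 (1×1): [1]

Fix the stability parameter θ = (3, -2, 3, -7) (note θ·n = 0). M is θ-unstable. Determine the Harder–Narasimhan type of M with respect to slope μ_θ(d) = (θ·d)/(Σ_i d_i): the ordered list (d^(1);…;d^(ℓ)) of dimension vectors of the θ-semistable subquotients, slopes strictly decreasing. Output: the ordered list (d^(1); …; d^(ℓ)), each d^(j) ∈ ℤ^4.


Via rank(M_{q-1}∘⋯∘M_p): M ≅ I[1,1], I[1,2]^2, I[1,4], I[2,2].
μ_θ-semistable layers: μ^(1)=3; μ^(2)=1/2; μ^(3)=-3/4; μ^(4)=-2

((1, 0, 0, 0); (2, 2, 0, 0); (1, 1, 1, 1); (0, 1, 0, 0))


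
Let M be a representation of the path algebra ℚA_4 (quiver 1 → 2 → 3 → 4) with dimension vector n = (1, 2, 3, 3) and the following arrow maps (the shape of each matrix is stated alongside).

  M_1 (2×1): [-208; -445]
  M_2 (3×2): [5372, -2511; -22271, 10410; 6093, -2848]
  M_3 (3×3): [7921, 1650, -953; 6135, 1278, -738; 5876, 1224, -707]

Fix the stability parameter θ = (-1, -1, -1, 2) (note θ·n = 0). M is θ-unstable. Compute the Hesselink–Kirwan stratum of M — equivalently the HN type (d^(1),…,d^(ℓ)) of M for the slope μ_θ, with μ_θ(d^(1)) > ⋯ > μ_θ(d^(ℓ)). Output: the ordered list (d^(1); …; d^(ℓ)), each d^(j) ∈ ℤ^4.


Interval decomposition of M: I[1,4], I[2,4], I[3,3], I[4,4].
HN type (ℓ=2): μ^(1)=2; μ^(2)=-1

((0, 0, 0, 3); (1, 2, 3, 0))


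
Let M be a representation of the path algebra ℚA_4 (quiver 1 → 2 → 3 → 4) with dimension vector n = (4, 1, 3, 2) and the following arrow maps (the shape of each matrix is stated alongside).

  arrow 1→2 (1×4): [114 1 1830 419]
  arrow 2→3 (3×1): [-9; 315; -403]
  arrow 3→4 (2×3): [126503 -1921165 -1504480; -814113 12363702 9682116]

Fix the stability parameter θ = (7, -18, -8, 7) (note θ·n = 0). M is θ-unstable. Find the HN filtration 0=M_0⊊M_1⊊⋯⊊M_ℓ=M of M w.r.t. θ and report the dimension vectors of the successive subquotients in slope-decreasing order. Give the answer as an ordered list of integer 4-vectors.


Via rank(M_{q-1}∘⋯∘M_p): M ≅ I[1,1]^3, I[1,4], I[3,3], I[3,4].
μ_θ-semistable layers: μ^(1)=7; μ^(2)=-19/3; μ^(3)=-8

((3, 0, 0, 2); (1, 1, 1, 0); (0, 0, 2, 0))


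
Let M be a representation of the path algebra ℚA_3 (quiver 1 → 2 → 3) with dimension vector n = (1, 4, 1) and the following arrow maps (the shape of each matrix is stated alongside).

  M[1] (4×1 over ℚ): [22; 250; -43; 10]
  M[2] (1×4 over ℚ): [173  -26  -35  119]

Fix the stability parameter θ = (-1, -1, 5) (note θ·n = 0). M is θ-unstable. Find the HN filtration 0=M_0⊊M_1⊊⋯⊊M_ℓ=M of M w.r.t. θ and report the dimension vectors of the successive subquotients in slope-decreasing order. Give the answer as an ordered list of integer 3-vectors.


Interval decomposition of M: I[1,3], I[2,2]^3.
HN type (ℓ=2): μ^(1)=5; μ^(2)=-1

((0, 0, 1); (1, 4, 0))


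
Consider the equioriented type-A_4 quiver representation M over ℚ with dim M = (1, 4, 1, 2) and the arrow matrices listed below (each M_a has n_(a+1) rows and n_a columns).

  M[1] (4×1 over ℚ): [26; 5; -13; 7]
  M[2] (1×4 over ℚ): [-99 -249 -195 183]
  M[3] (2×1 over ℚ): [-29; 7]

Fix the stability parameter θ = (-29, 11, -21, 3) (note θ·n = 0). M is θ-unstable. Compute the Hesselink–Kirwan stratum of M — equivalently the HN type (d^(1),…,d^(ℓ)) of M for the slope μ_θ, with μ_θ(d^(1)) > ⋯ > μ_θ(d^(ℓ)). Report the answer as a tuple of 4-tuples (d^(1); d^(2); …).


Via rank(M_{q-1}∘⋯∘M_p): M ≅ I[1,4], I[2,2]^3, I[4,4].
μ_θ-semistable layers: μ^(1)=11; μ^(2)=3; μ^(3)=-5; μ^(4)=-29

((0, 3, 0, 0); (0, 0, 0, 2); (0, 1, 1, 0); (1, 0, 0, 0))


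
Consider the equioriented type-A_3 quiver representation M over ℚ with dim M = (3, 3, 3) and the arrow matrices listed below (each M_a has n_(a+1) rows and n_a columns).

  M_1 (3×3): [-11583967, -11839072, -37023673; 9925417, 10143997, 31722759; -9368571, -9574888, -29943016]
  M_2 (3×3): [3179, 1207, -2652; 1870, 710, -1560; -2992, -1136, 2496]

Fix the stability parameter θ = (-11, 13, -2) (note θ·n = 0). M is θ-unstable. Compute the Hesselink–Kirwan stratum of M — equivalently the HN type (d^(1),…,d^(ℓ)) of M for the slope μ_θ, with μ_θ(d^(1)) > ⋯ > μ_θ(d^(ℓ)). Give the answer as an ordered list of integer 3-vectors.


Interval decomposition of M: I[1,2]^2, I[1,3], I[3,3]^2.
HN type (ℓ=4): μ^(1)=13; μ^(2)=11/2; μ^(3)=-2; μ^(4)=-11

((0, 2, 0); (0, 1, 1); (0, 0, 2); (3, 0, 0))


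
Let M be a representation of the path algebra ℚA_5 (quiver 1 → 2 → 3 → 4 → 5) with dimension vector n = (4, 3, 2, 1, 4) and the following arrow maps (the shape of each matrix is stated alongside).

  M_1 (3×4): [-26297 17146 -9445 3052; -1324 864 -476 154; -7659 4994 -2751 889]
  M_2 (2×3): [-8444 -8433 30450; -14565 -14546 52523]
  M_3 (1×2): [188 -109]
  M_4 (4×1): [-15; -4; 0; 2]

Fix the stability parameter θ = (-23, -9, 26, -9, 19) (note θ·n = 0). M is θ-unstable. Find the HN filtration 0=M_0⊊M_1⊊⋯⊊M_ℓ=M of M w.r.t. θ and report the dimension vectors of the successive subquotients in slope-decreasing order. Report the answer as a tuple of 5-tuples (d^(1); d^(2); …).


Barcode: M ≅ I[1,1]^2, I[1,3], I[1,5], I[2,2], I[5,5]^3. HN layers by μ_θ (5 steps, strictly decreasing):
  μ^(1)=26; μ^(2)=19; μ^(3)=17/2; μ^(4)=-9; μ^(5)=-23

((0, 0, 1, 0, 0); (0, 0, 0, 0, 4); (0, 0, 1, 1, 0); (0, 3, 0, 0, 0); (4, 0, 0, 0, 0))


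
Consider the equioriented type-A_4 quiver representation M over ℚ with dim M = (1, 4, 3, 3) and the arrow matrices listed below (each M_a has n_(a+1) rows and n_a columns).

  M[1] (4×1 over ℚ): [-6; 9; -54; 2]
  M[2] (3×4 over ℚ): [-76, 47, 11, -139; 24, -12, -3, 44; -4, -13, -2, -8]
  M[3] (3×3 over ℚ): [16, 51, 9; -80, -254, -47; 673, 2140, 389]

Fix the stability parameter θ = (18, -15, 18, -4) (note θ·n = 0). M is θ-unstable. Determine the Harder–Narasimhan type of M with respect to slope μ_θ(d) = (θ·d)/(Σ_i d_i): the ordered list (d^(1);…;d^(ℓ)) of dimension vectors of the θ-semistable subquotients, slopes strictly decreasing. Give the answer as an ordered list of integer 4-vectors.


Barcode: M ≅ I[1,4], I[2,2], I[2,4]^2. HN layers by μ_θ (3 steps, strictly decreasing):
  μ^(1)=7; μ^(2)=3/2; μ^(3)=-15

((0, 0, 3, 3); (1, 1, 0, 0); (0, 3, 0, 0))


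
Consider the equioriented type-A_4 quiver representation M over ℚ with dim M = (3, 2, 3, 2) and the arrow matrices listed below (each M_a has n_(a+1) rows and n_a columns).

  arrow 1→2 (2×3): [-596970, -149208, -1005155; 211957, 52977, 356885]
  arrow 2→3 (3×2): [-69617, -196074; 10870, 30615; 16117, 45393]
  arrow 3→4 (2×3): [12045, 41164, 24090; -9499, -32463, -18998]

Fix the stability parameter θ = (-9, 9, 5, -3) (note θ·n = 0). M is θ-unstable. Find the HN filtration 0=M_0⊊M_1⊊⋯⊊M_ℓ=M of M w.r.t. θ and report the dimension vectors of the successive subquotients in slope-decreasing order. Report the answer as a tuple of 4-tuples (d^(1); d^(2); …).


Barcode: M ≅ I[1,1], I[1,4]^2, I[3,3]. HN layers by μ_θ (3 steps, strictly decreasing):
  μ^(1)=5; μ^(2)=11/3; μ^(3)=-9

((0, 0, 1, 0); (0, 2, 2, 2); (3, 0, 0, 0))


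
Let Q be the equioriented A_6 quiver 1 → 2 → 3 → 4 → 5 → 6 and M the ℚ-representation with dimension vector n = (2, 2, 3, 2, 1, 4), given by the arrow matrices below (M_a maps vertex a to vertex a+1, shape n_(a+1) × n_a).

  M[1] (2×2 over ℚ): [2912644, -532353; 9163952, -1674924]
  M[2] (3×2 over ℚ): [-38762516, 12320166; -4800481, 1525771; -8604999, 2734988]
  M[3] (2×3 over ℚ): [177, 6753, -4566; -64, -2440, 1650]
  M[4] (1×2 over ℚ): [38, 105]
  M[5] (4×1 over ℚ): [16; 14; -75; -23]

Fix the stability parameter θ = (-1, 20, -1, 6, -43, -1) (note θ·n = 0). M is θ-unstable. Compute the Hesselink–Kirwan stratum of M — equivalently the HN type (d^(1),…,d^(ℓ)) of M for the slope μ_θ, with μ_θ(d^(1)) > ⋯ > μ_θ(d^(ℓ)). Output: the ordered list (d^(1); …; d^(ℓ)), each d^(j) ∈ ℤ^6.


Interval decomposition of M: I[1,1], I[1,4], I[2,6], I[3,3], I[6,6]^3.
HN type (ℓ=3): μ^(1)=25/3; μ^(2)=-1; μ^(3)=-9/2

((0, 1, 1, 1, 0, 0); (2, 0, 1, 0, 0, 4); (0, 1, 1, 1, 1, 0))


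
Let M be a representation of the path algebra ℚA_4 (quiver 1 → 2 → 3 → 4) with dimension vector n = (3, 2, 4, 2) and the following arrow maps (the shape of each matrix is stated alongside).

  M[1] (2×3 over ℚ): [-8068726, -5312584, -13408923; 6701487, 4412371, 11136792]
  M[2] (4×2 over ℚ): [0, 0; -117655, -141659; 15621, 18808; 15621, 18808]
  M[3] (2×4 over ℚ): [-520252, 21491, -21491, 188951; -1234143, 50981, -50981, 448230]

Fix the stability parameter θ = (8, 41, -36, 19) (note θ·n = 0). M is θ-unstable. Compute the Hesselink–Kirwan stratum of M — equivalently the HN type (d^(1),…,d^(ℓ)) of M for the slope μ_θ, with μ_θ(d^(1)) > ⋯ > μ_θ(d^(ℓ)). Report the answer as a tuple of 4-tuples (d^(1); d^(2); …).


Interval decomposition of M: I[1,1], I[1,4]^2, I[3,3]^2.
HN type (ℓ=4): μ^(1)=19; μ^(2)=8; μ^(3)=13/3; μ^(4)=-36

((0, 0, 0, 2); (1, 0, 0, 0); (2, 2, 2, 0); (0, 0, 2, 0))


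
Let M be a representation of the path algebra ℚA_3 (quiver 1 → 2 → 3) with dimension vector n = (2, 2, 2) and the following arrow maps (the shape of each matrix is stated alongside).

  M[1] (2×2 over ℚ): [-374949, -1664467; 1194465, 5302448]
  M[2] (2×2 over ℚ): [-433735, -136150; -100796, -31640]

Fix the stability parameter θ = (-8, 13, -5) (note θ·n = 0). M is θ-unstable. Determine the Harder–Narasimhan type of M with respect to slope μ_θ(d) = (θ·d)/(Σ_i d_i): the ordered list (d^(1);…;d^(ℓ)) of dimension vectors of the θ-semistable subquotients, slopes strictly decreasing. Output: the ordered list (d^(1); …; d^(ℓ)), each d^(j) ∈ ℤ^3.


Via rank(M_{q-1}∘⋯∘M_p): M ≅ I[1,2], I[1,3], I[3,3].
μ_θ-semistable layers: μ^(1)=13; μ^(2)=4; μ^(3)=-5; μ^(4)=-8

((0, 1, 0); (0, 1, 1); (0, 0, 1); (2, 0, 0))


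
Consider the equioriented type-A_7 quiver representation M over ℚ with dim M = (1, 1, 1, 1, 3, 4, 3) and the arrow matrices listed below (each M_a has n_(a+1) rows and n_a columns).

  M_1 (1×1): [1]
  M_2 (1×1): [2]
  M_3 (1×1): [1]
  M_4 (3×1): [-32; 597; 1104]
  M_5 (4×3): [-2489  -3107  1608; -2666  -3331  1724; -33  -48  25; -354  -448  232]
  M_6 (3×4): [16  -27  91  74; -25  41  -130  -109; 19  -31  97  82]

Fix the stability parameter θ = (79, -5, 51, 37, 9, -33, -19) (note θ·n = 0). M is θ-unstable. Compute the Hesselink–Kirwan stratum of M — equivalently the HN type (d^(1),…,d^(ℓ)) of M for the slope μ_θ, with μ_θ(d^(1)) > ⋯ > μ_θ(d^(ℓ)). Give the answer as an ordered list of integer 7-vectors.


Barcode: M ≅ I[1,7], I[5,7]^2, I[6,6]. HN layers by μ_θ (3 steps, strictly decreasing):
  μ^(1)=17; μ^(2)=-43/3; μ^(3)=-33

((1, 1, 1, 1, 1, 1, 1); (0, 0, 0, 0, 2, 2, 2); (0, 0, 0, 0, 0, 1, 0))


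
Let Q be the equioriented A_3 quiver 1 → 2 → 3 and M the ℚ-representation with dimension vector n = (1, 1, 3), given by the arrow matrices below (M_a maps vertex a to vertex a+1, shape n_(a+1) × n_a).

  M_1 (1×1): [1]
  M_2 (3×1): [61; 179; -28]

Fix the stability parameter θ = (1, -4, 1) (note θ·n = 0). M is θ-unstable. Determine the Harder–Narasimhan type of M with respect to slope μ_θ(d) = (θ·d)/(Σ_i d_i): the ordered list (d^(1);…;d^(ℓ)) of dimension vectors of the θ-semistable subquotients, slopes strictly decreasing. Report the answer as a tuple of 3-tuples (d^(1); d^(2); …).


Barcode: M ≅ I[1,3], I[3,3]^2. HN layers by μ_θ (2 steps, strictly decreasing):
  μ^(1)=1; μ^(2)=-3/2

((0, 0, 3); (1, 1, 0))


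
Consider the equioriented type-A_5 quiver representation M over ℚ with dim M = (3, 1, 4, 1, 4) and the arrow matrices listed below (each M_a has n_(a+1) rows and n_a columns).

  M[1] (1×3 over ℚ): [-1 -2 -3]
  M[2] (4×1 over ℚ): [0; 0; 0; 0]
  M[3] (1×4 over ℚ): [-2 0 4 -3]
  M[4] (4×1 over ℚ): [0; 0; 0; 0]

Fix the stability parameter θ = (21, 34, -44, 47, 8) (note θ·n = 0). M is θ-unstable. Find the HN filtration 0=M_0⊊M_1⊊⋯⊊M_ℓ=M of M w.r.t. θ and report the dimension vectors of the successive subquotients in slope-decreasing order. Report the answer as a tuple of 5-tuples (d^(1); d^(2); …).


Interval decomposition of M: I[1,1]^2, I[1,2], I[3,3]^3, I[3,4], I[5,5]^4.
HN type (ℓ=5): μ^(1)=47; μ^(2)=34; μ^(3)=21; μ^(4)=8; μ^(5)=-44

((0, 0, 0, 1, 0); (0, 1, 0, 0, 0); (3, 0, 0, 0, 0); (0, 0, 0, 0, 4); (0, 0, 4, 0, 0))


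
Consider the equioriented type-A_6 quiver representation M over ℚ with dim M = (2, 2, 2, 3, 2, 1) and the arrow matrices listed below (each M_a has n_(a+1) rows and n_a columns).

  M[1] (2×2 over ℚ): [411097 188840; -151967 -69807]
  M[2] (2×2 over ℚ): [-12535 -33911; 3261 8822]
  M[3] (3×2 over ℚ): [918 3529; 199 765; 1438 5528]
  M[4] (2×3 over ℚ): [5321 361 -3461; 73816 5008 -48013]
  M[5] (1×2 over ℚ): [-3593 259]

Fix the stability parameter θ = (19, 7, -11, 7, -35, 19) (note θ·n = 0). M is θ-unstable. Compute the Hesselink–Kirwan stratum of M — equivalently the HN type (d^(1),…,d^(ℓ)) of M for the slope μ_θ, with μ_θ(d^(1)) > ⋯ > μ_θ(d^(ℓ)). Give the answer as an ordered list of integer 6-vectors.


Interval decomposition of M: I[1,5], I[1,6], I[4,4].
HN type (ℓ=3): μ^(1)=19; μ^(2)=7; μ^(3)=-13/5

((0, 0, 0, 0, 0, 1); (0, 0, 0, 1, 0, 0); (2, 2, 2, 2, 2, 0))


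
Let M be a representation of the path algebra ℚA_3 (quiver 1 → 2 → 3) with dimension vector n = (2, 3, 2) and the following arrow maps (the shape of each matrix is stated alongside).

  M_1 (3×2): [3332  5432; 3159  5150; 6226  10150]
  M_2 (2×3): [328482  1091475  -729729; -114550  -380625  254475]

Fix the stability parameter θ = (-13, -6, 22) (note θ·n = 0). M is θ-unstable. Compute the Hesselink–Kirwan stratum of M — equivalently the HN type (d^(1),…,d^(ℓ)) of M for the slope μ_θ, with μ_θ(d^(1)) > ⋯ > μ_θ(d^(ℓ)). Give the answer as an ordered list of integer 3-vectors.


Interval decomposition of M: I[1,2], I[1,3], I[2,2], I[3,3].
HN type (ℓ=3): μ^(1)=22; μ^(2)=-6; μ^(3)=-13

((0, 0, 2); (0, 3, 0); (2, 0, 0))


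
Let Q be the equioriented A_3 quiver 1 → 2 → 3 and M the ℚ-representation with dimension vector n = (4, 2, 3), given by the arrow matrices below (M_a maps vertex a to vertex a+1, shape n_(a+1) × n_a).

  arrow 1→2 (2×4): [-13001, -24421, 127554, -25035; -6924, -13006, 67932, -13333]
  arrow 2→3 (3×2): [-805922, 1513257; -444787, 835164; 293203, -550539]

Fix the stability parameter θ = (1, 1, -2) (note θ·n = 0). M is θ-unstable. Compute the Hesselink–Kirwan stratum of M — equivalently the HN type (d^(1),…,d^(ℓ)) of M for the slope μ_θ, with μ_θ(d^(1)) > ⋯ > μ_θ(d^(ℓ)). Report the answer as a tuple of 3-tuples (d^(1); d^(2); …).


Interval decomposition of M: I[1,1]^2, I[1,3]^2, I[3,3].
HN type (ℓ=3): μ^(1)=1; μ^(2)=0; μ^(3)=-2

((2, 0, 0); (2, 2, 2); (0, 0, 1))


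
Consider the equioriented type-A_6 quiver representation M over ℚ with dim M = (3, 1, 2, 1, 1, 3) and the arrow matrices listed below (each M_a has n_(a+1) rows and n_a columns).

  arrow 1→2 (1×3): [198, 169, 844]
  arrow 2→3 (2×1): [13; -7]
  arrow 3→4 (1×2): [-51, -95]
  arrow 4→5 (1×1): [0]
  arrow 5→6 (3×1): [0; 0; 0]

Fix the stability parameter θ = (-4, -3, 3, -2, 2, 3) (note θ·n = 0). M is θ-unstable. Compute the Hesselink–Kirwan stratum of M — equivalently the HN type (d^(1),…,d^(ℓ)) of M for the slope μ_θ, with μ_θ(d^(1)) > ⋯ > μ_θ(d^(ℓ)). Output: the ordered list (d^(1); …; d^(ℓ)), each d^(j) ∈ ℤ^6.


Interval decomposition of M: I[1,1]^2, I[1,4], I[3,3], I[5,5], I[6,6]^3.
HN type (ℓ=5): μ^(1)=3; μ^(2)=2; μ^(3)=1/2; μ^(4)=-3; μ^(5)=-4

((0, 0, 1, 0, 0, 3); (0, 0, 0, 0, 1, 0); (0, 0, 1, 1, 0, 0); (0, 1, 0, 0, 0, 0); (3, 0, 0, 0, 0, 0))


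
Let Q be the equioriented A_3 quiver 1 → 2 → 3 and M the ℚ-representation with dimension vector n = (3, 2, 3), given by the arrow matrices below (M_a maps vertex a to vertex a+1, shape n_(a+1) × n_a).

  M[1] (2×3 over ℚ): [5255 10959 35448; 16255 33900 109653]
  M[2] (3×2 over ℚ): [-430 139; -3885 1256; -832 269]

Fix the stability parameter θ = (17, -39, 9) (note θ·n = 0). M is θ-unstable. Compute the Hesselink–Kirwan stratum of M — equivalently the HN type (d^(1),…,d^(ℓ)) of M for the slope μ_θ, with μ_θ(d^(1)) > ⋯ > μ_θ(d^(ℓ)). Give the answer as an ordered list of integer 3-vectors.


Interval decomposition of M: I[1,1], I[1,3]^2, I[3,3].
HN type (ℓ=3): μ^(1)=17; μ^(2)=9; μ^(3)=-11

((1, 0, 0); (0, 0, 3); (2, 2, 0))


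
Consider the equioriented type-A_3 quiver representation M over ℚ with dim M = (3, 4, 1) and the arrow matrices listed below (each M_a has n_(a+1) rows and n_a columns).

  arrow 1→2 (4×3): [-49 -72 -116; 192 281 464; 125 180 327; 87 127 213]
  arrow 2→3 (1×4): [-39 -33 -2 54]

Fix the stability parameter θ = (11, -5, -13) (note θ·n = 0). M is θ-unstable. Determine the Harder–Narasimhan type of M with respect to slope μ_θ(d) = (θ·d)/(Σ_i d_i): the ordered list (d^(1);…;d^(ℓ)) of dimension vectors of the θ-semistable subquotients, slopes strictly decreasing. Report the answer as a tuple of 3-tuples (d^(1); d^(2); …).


Via rank(M_{q-1}∘⋯∘M_p): M ≅ I[1,2]^2, I[1,3], I[2,2].
μ_θ-semistable layers: μ^(1)=3; μ^(2)=-7/3; μ^(3)=-5

((2, 2, 0); (1, 1, 1); (0, 1, 0))
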